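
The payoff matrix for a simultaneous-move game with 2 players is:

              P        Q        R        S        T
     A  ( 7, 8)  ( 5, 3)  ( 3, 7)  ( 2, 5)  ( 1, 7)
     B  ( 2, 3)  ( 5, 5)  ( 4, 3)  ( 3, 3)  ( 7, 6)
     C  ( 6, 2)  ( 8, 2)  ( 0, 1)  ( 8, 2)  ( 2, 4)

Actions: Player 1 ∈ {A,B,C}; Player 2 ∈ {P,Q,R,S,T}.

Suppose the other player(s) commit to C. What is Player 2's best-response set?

argmax u_2 = {T}

u_2(P vs C) = 2
u_2(Q vs C) = 2
u_2(R vs C) = 1
u_2(S vs C) = 2
u_2(T vs C) = 4
max payoff 4 at {T}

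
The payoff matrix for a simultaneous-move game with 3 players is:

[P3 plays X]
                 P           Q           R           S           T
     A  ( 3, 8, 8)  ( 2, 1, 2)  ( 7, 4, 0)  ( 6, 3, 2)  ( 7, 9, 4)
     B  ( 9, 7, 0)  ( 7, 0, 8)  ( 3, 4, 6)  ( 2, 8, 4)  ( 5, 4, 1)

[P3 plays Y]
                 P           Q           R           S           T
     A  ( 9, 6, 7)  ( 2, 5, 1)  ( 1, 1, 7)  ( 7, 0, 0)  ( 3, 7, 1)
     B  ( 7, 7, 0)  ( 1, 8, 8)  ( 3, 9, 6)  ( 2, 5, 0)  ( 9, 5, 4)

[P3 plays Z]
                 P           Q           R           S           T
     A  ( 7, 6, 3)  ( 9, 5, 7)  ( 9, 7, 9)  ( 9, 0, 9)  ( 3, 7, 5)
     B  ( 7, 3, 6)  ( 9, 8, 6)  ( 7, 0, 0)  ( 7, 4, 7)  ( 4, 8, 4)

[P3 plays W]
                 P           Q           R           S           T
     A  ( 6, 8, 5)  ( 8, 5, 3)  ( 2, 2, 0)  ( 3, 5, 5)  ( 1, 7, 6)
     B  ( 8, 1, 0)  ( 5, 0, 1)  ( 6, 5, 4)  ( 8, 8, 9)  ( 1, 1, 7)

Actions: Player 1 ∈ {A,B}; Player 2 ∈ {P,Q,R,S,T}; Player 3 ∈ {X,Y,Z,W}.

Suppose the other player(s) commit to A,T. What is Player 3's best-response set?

BR_3 = {W}

u_3(X vs A,T) = 4
u_3(Y vs A,T) = 1
u_3(Z vs A,T) = 5
u_3(W vs A,T) = 6
max payoff 6 at {W}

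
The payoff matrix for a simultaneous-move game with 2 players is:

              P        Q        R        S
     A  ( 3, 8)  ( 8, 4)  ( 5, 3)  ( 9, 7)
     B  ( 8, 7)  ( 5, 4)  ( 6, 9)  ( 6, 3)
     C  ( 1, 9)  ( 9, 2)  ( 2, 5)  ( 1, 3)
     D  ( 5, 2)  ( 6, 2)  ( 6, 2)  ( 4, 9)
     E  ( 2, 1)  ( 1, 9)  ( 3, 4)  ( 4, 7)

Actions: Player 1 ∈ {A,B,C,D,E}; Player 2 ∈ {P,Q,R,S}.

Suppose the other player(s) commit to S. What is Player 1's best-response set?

u_1(A vs S) = 9
u_1(B vs S) = 6
u_1(C vs S) = 1
u_1(D vs S) = 4
u_1(E vs S) = 4
max payoff 9 at {A}

BR_1 = {A}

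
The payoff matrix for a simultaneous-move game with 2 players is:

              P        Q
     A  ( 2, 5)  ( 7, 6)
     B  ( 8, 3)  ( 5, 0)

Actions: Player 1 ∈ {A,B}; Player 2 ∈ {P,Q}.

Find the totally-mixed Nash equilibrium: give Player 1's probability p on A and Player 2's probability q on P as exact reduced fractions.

P1 mixes 3/4 on A; P2 mixes 1/4 on P

P1 indiff ⇒ q·2+(1-q)·7 = q·8+(1-q)·5 ⇒ q(-6) = (1-q)(-2) ⇒ q = 1/4
P2 indiff ⇒ p·5+(1-p)·3 = p·6+(1-p)·0 ⇒ p(-1) = (1-p)(-3) ⇒ p = 3/4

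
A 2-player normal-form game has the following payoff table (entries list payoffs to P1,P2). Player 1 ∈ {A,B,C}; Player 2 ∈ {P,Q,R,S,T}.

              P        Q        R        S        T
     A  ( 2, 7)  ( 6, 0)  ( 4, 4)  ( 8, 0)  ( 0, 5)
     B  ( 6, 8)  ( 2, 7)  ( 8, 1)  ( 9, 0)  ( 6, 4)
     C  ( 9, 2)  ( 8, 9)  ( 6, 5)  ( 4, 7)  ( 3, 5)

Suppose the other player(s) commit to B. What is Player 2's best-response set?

P2 best: {P}

u_2(P vs B) = 8
u_2(Q vs B) = 7
u_2(R vs B) = 1
u_2(S vs B) = 0
u_2(T vs B) = 4
max payoff 8 at {P}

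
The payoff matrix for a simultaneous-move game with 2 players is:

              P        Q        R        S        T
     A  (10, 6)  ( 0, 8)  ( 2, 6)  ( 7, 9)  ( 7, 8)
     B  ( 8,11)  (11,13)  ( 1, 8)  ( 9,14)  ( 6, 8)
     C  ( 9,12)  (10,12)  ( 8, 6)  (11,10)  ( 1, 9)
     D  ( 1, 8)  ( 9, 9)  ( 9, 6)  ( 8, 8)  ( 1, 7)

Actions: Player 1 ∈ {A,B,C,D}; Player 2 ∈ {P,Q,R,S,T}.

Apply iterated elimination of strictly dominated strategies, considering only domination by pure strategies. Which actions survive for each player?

P2 drop R (Q beats it: A:8>6 B:13>8 C:12>6 D:9>6)
P1 drop D (B beats it: P:8>1 Q:11>9 S:9>8 T:6>1)
P2 drop T (S beats it: A:9>8 B:14>8 C:10>9)
P1→{A,B,C} P2→{P,Q,S}

Survivors P1:{A,B,C} P2:{P,Q,S}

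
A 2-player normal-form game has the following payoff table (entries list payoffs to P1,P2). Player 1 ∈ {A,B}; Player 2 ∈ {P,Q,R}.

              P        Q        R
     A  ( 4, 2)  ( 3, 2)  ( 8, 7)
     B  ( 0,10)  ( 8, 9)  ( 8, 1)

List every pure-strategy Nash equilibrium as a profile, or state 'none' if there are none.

PSNE = {(A,R)}

(A,P): not NE [P2→R gives 7>2]
(A,Q): not NE [P1→B gives 8>3; P2→R gives 7>2]
(A,R): NE
(B,P): not NE [P1→A gives 4>0]
(B,Q): not NE [P2→P gives 10>9]
(B,R): not NE [P2→P gives 10>1]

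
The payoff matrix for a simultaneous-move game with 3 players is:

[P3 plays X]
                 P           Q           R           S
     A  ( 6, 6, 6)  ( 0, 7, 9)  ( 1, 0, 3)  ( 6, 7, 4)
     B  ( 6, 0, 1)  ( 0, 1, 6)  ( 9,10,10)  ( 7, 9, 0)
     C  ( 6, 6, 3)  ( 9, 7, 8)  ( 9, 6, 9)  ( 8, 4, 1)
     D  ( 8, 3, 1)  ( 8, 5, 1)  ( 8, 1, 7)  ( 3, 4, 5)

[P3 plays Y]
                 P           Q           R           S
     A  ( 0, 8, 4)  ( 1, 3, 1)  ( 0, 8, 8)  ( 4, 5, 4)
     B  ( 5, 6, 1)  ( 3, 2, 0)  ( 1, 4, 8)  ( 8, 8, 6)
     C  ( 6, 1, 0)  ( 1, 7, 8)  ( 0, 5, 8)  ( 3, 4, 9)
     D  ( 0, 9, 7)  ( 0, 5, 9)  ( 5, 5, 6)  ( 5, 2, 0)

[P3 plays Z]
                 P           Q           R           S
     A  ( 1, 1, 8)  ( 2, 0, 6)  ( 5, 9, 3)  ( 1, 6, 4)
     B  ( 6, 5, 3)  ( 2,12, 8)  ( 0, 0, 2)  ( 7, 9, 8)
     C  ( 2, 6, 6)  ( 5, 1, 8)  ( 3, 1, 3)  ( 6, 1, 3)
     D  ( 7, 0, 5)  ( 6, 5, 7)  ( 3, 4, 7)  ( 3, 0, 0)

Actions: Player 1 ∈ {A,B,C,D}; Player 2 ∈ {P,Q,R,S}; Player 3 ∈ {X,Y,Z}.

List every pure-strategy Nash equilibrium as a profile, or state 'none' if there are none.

PSNE = {(B,R,X), (C,Q,X)}

(A,P,X): not NE [P1→D gives 8>6; P2→S gives 7>6; P3→Z gives 8>6]
(A,P,Y): not NE [P1→C gives 6>0; P3→Z gives 8>4]
(A,P,Z): not NE [P1→D gives 7>1; P2→R gives 9>1]
(A,Q,X): not NE [P1→C gives 9>0]
(A,Q,Y): not NE [P1→B gives 3>1; P2→R gives 8>3; P3→X gives 9>1]
(A,Q,Z): not NE [P1→D gives 6>2; P2→R gives 9>0; P3→X gives 9>6]
(A,R,X): not NE [P1→C gives 9>1; P2→S gives 7>0; P3→Y gives 8>3]
(A,R,Y): not NE [P1→D gives 5>0]
(A,R,Z): not NE [P3→Y gives 8>3]
(A,S,X): not NE [P1→C gives 8>6]
(A,S,Y): not NE [P1→B gives 8>4; P2→R gives 8>5]
(A,S,Z): not NE [P1→B gives 7>1; P2→R gives 9>6]
(B,P,X): not NE [P1→D gives 8>6; P2→R gives 10>0; P3→Z gives 3>1]
(B,P,Y): not NE [P1→C gives 6>5; P2→S gives 8>6; P3→Z gives 3>1]
(B,P,Z): not NE [P1→D gives 7>6; P2→Q gives 12>5]
(B,Q,X): not NE [P1→C gives 9>0; P2→R gives 10>1; P3→Z gives 8>6]
(B,Q,Y): not NE [P2→S gives 8>2; P3→Z gives 8>0]
(B,Q,Z): not NE [P1→D gives 6>2]
(B,R,X): NE
(B,R,Y): not NE [P1→D gives 5>1; P2→S gives 8>4; P3→X gives 10>8]
(B,R,Z): not NE [P1→A gives 5>0; P2→Q gives 12>0; P3→X gives 10>2]
(B,S,X): not NE [P1→C gives 8>7; P2→R gives 10>9; P3→Z gives 8>0]
(B,S,Y): not NE [P3→Z gives 8>6]
(B,S,Z): not NE [P2→Q gives 12>9]
(C,P,X): not NE [P1→D gives 8>6; P2→Q gives 7>6; P3→Z gives 6>3]
(C,P,Y): not NE [P2→Q gives 7>1; P3→Z gives 6>0]
(C,P,Z): not NE [P1→D gives 7>2]
(C,Q,X): NE
(C,Q,Y): not NE [P1→B gives 3>1]
(C,Q,Z): not NE [P1→D gives 6>5; P2→P gives 6>1]
(C,R,X): not NE [P2→Q gives 7>6]
(C,R,Y): not NE [P1→D gives 5>0; P2→Q gives 7>5; P3→X gives 9>8]
(C,R,Z): not NE [P1→A gives 5>3; P2→P gives 6>1; P3→X gives 9>3]
(C,S,X): not NE [P2→Q gives 7>4; P3→Y gives 9>1]
(C,S,Y): not NE [P1→B gives 8>3; P2→Q gives 7>4]
(C,S,Z): not NE [P1→B gives 7>6; P2→P gives 6>1; P3→Y gives 9>3]
(D,P,X): not NE [P2→Q gives 5>3; P3→Y gives 7>1]
(D,P,Y): not NE [P1→C gives 6>0]
(D,P,Z): not NE [P2→Q gives 5>0; P3→Y gives 7>5]
(D,Q,X): not NE [P1→C gives 9>8; P3→Y gives 9>1]
(D,Q,Y): not NE [P1→B gives 3>0; P2→P gives 9>5]
(D,Q,Z): not NE [P3→Y gives 9>7]
(D,R,X): not NE [P1→C gives 9>8; P2→Q gives 5>1]
(D,R,Y): not NE [P2→P gives 9>5; P3→Z gives 7>6]
(D,R,Z): not NE [P1→A gives 5>3; P2→Q gives 5>4]
(D,S,X): not NE [P1→C gives 8>3; P2→Q gives 5>4]
(D,S,Y): not NE [P1→B gives 8>5; P2→P gives 9>2; P3→X gives 5>0]
(D,S,Z): not NE [P1→B gives 7>3; P2→Q gives 5>0; P3→X gives 5>0]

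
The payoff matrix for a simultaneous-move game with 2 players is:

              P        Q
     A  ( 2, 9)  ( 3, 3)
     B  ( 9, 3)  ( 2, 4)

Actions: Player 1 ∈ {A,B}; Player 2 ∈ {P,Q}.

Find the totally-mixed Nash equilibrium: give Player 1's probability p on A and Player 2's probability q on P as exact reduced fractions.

P1 indiff ⇒ q·2+(1-q)·3 = q·9+(1-q)·2 ⇒ q(-7) = (1-q)(-1) ⇒ q = 1/8
P2 indiff ⇒ p·9+(1-p)·3 = p·3+(1-p)·4 ⇒ p(6) = (1-p)(1) ⇒ p = 1/7

P1 mixes 1/7 on A; P2 mixes 1/8 on P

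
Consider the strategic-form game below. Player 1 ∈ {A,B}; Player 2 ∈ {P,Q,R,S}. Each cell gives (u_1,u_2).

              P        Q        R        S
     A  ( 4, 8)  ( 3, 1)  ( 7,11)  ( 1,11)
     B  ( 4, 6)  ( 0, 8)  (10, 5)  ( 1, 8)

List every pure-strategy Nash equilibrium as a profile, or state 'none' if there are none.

(A,P): not NE [P2→S gives 11>8]
(A,Q): not NE [P2→S gives 11>1]
(A,R): not NE [P1→B gives 10>7]
(A,S): NE
(B,P): not NE [P2→S gives 8>6]
(B,Q): not NE [P1→A gives 3>0]
(B,R): not NE [P2→S gives 8>5]
(B,S): NE

PSNE = {(A,S), (B,S)}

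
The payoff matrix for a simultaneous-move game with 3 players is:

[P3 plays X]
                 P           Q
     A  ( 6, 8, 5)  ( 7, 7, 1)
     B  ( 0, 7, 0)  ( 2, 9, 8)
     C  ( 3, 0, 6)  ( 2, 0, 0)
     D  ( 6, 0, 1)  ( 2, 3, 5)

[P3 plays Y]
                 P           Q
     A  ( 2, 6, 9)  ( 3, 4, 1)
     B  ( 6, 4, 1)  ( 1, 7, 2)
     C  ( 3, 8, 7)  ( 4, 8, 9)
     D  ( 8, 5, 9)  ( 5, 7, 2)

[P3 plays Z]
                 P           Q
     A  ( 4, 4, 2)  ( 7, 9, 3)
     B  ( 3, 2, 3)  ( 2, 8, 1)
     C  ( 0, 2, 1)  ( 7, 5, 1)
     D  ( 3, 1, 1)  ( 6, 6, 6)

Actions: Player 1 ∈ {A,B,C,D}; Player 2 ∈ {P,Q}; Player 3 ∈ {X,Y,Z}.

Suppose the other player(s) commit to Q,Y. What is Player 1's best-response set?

u_1(A vs Q,Y) = 3
u_1(B vs Q,Y) = 1
u_1(C vs Q,Y) = 4
u_1(D vs Q,Y) = 5
max payoff 5 at {D}

P1 best: {D}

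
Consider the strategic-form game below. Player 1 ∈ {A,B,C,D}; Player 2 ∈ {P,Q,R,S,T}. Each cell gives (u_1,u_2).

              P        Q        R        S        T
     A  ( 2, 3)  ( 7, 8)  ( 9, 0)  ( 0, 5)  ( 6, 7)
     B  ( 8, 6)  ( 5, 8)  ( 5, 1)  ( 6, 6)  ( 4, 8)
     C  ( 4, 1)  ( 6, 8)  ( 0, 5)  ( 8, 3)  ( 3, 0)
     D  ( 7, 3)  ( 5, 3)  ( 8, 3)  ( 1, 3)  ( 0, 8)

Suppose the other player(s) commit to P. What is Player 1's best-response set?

argmax u_1 = {B}

u_1(A vs P) = 2
u_1(B vs P) = 8
u_1(C vs P) = 4
u_1(D vs P) = 7
max payoff 8 at {B}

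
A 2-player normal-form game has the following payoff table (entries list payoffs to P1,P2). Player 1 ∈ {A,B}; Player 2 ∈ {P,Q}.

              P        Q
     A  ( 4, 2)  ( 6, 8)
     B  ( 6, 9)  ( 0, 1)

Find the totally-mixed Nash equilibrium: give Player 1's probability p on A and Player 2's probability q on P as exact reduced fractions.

p=4/7, q=3/4

P1 indiff ⇒ q·4+(1-q)·6 = q·6+(1-q)·0 ⇒ q(-2) = (1-q)(-6) ⇒ q = 3/4
P2 indiff ⇒ p·2+(1-p)·9 = p·8+(1-p)·1 ⇒ p(-6) = (1-p)(-8) ⇒ p = 4/7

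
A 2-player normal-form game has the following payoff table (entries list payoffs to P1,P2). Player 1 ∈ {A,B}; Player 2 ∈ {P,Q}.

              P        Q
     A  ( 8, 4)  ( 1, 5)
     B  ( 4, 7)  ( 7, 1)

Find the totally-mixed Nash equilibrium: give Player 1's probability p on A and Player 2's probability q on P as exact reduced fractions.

p=6/7, q=3/5

P1 indiff ⇒ q·8+(1-q)·1 = q·4+(1-q)·7 ⇒ q(4) = (1-q)(6) ⇒ q = 3/5
P2 indiff ⇒ p·4+(1-p)·7 = p·5+(1-p)·1 ⇒ p(-1) = (1-p)(-6) ⇒ p = 6/7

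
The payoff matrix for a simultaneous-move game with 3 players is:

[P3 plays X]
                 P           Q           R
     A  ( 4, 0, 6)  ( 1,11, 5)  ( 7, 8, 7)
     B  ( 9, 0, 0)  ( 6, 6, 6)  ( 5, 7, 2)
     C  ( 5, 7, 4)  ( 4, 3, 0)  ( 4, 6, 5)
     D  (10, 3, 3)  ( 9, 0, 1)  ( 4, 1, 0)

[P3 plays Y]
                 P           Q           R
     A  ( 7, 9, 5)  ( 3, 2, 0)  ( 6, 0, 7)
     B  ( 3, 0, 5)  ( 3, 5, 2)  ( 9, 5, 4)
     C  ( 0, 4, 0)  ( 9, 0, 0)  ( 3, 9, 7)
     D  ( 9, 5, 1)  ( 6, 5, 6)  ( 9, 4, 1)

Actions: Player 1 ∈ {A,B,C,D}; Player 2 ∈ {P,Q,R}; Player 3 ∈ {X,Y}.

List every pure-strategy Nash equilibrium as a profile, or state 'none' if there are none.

(A,P,X): not NE [P1→D gives 10>4; P2→Q gives 11>0]
(A,P,Y): not NE [P1→D gives 9>7; P3→X gives 6>5]
(A,Q,X): not NE [P1→D gives 9>1]
(A,Q,Y): not NE [P1→C gives 9>3; P2→P gives 9>2; P3→X gives 5>0]
(A,R,X): not NE [P2→Q gives 11>8]
(A,R,Y): not NE [P1→D gives 9>6; P2→P gives 9>0]
(B,P,X): not NE [P1→D gives 10>9; P2→R gives 7>0; P3→Y gives 5>0]
(B,P,Y): not NE [P1→D gives 9>3; P2→R gives 5>0]
(B,Q,X): not NE [P1→D gives 9>6; P2→R gives 7>6]
(B,Q,Y): not NE [P1→C gives 9>3; P3→X gives 6>2]
(B,R,X): not NE [P1→A gives 7>5; P3→Y gives 4>2]
(B,R,Y): NE
(C,P,X): not NE [P1→D gives 10>5]
(C,P,Y): not NE [P1→D gives 9>0; P2→R gives 9>4; P3→X gives 4>0]
(C,Q,X): not NE [P1→D gives 9>4; P2→P gives 7>3]
(C,Q,Y): not NE [P2→R gives 9>0]
(C,R,X): not NE [P1→A gives 7>4; P2→P gives 7>6; P3→Y gives 7>5]
(C,R,Y): not NE [P1→D gives 9>3]
(D,P,X): NE
(D,P,Y): not NE [P3→X gives 3>1]
(D,Q,X): not NE [P2→P gives 3>0; P3→Y gives 6>1]
(D,Q,Y): not NE [P1→C gives 9>6]
(D,R,X): not NE [P1→A gives 7>4; P2→P gives 3>1; P3→Y gives 1>0]
(D,R,Y): not NE [P2→Q gives 5>4]

PSNE = {(B,R,Y), (D,P,X)}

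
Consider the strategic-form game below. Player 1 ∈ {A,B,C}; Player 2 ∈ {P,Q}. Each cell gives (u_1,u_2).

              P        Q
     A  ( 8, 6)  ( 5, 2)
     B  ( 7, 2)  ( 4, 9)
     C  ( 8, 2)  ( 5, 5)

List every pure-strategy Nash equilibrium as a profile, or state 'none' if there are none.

(A,P): NE
(A,Q): not NE [P2→P gives 6>2]
(B,P): not NE [P1→C gives 8>7; P2→Q gives 9>2]
(B,Q): not NE [P1→C gives 5>4]
(C,P): not NE [P2→Q gives 5>2]
(C,Q): NE

Nash profiles: (A,P), (C,Q)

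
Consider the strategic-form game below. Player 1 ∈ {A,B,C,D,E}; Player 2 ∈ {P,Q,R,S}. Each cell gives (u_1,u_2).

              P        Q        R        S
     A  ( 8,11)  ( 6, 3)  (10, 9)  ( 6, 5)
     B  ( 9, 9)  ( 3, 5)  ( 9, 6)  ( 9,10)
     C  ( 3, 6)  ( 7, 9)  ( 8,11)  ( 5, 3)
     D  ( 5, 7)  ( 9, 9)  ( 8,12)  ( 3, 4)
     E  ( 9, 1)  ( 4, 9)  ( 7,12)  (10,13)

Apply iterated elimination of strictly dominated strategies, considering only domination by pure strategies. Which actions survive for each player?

Remaining: P1:{A,B,E} P2:{P,R,S}

P2 drop Q (R beats it: A:9>3 B:6>5 C:11>9 D:12>9 E:12>9)
P1 drop C (A beats it: P:8>3 R:10>8 S:6>5)
P1 drop D (A beats it: P:8>5 R:10>8 S:6>3)
P1→{A,B,E} P2→{P,R,S}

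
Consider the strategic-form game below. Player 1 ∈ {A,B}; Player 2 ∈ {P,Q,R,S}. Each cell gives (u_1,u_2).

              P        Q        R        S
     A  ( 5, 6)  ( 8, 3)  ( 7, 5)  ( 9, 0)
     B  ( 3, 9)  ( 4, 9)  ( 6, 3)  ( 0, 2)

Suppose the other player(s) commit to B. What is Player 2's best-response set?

P2 best: {P,Q}

u_2(P vs B) = 9
u_2(Q vs B) = 9
u_2(R vs B) = 3
u_2(S vs B) = 2
max payoff 9 at {P,Q}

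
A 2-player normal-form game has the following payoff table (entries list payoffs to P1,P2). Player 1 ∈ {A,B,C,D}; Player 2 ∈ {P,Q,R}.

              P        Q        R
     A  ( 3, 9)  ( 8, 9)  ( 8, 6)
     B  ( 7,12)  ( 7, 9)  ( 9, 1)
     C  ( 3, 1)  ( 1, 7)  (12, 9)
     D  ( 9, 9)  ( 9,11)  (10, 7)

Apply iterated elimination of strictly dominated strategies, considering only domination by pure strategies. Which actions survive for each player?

Survivors P1:{C,D} P2:{Q,R}

P1 drop A (D beats it: P:9>3 Q:9>8 R:10>8)
P1 drop B (D beats it: P:9>7 Q:9>7 R:10>9)
P2 drop P (Q beats it: C:7>1 D:11>9)
P1→{C,D} P2→{Q,R}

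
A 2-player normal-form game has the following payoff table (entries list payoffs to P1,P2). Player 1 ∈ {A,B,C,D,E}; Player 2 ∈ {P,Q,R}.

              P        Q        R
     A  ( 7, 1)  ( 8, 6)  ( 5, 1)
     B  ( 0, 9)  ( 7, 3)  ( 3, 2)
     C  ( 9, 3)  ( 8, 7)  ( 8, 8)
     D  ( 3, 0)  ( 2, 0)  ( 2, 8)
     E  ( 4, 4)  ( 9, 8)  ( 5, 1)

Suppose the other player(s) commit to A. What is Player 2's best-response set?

u_2(P vs A) = 1
u_2(Q vs A) = 6
u_2(R vs A) = 1
max payoff 6 at {Q}

argmax u_2 = {Q}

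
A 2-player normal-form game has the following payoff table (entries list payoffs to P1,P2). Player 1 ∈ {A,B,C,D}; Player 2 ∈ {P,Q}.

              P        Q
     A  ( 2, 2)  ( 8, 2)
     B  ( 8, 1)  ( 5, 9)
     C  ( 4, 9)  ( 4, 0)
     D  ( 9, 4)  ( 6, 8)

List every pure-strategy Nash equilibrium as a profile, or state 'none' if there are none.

(A,P): not NE [P1→D gives 9>2]
(A,Q): NE
(B,P): not NE [P1→D gives 9>8; P2→Q gives 9>1]
(B,Q): not NE [P1→A gives 8>5]
(C,P): not NE [P1→D gives 9>4]
(C,Q): not NE [P1→A gives 8>4; P2→P gives 9>0]
(D,P): not NE [P2→Q gives 8>4]
(D,Q): not NE [P1→A gives 8>6]

Nash profiles: (A,Q)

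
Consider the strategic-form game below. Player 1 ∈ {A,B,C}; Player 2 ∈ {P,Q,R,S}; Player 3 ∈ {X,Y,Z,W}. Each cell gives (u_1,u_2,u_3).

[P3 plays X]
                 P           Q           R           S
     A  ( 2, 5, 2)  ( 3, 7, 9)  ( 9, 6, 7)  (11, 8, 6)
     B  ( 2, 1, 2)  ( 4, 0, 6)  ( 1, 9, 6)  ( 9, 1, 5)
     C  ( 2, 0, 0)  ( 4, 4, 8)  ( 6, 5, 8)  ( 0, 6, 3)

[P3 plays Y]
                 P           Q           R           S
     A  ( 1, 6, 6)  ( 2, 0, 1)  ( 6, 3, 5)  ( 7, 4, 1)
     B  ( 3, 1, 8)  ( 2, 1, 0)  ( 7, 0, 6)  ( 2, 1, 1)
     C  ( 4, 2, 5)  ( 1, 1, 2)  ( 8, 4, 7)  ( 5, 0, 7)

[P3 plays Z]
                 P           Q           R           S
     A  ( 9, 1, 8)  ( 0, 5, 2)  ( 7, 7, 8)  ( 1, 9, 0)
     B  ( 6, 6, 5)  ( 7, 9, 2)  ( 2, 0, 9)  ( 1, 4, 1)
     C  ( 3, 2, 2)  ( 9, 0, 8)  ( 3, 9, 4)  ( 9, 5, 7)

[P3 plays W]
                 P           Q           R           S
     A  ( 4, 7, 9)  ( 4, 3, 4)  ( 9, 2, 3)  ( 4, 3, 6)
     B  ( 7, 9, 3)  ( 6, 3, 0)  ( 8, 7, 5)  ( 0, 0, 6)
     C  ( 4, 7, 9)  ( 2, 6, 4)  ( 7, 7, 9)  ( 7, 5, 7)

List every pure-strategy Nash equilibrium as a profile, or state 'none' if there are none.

(A,P,X): not NE [P2→S gives 8>5; P3→W gives 9>2]
(A,P,Y): not NE [P1→C gives 4>1; P3→W gives 9>6]
(A,P,Z): not NE [P2→S gives 9>1; P3→W gives 9>8]
(A,P,W): not NE [P1→B gives 7>4]
(A,Q,X): not NE [P1→C gives 4>3; P2→S gives 8>7]
(A,Q,Y): not NE [P2→P gives 6>0; P3→X gives 9>1]
(A,Q,Z): not NE [P1→C gives 9>0; P2→S gives 9>5; P3→X gives 9>2]
(A,Q,W): not NE [P1→B gives 6>4; P2→P gives 7>3; P3→X gives 9>4]
(A,R,X): not NE [P2→S gives 8>6; P3→Z gives 8>7]
(A,R,Y): not NE [P1→C gives 8>6; P2→P gives 6>3; P3→Z gives 8>5]
(A,R,Z): not NE [P2→S gives 9>7]
(A,R,W): not NE [P2→P gives 7>2; P3→Z gives 8>3]
(A,S,X): NE
(A,S,Y): not NE [P2→P gives 6>4; P3→W gives 6>1]
(A,S,Z): not NE [P1→C gives 9>1; P3→W gives 6>0]
(A,S,W): not NE [P1→C gives 7>4; P2→P gives 7>3]
(B,P,X): not NE [P2→R gives 9>1; P3→Y gives 8>2]
(B,P,Y): not NE [P1→C gives 4>3]
(B,P,Z): not NE [P1→A gives 9>6; P2→Q gives 9>6; P3→Y gives 8>5]
(B,P,W): not NE [P3→Y gives 8>3]
(B,Q,X): not NE [P2→R gives 9>0]
(B,Q,Y): not NE [P3→X gives 6>0]
(B,Q,Z): not NE [P1→C gives 9>7; P3→X gives 6>2]
(B,Q,W): not NE [P2→P gives 9>3; P3→X gives 6>0]
(B,R,X): not NE [P1→A gives 9>1; P3→Z gives 9>6]
(B,R,Y): not NE [P1→C gives 8>7; P2→S gives 1>0; P3→Z gives 9>6]
(B,R,Z): not NE [P1→A gives 7>2; P2→Q gives 9>0]
(B,R,W): not NE [P1→A gives 9>8; P2→P gives 9>7; P3→Z gives 9>5]
(B,S,X): not NE [P1→A gives 11>9; P2→R gives 9>1; P3→W gives 6>5]
(B,S,Y): not NE [P1→A gives 7>2; P3→W gives 6>1]
(B,S,Z): not NE [P1→C gives 9>1; P2→Q gives 9>4; P3→W gives 6>1]
(B,S,W): not NE [P1→C gives 7>0; P2→P gives 9>0]
(C,P,X): not NE [P2→S gives 6>0; P3→W gives 9>0]
(C,P,Y): not NE [P2→R gives 4>2; P3→W gives 9>5]
(C,P,Z): not NE [P1→A gives 9>3; P2→R gives 9>2; P3→W gives 9>2]
(C,P,W): not NE [P1→B gives 7>4]
(C,Q,X): not NE [P2→S gives 6>4]
(C,Q,Y): not NE [P1→B gives 2>1; P2→R gives 4>1; P3→Z gives 8>2]
(C,Q,Z): not NE [P2→R gives 9>0]
(C,Q,W): not NE [P1→B gives 6>2; P2→R gives 7>6; P3→Z gives 8>4]
(C,R,X): not NE [P1→A gives 9>6; P2→S gives 6>5; P3→W gives 9>8]
(C,R,Y): not NE [P3→W gives 9>7]
(C,R,Z): not NE [P1→A gives 7>3; P3→W gives 9>4]
(C,R,W): not NE [P1→A gives 9>7]
(C,S,X): not NE [P1→A gives 11>0; P3→W gives 7>3]
(C,S,Y): not NE [P1→A gives 7>5; P2→R gives 4>0]
(C,S,Z): not NE [P2→R gives 9>5]
(C,S,W): not NE [P2→R gives 7>5]

PSNE = {(A,S,X)}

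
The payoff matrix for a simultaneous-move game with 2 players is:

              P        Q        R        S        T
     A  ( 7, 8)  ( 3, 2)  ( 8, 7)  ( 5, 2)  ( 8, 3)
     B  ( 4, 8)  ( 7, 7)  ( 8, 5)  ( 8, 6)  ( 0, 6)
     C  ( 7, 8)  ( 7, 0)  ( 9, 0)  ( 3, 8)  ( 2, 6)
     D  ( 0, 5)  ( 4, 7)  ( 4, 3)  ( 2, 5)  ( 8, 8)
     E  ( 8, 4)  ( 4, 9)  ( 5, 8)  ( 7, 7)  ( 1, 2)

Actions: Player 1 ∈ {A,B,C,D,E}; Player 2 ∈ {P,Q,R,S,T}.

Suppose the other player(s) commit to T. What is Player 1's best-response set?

u_1(A vs T) = 8
u_1(B vs T) = 0
u_1(C vs T) = 2
u_1(D vs T) = 8
u_1(E vs T) = 1
max payoff 8 at {A,D}

P1 best: {A,D}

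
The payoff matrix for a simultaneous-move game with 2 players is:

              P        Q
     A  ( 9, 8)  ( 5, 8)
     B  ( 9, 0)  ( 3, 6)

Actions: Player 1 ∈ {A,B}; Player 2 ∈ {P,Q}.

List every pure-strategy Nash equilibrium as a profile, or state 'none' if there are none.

(A,P): NE
(A,Q): NE
(B,P): not NE [P2→Q gives 6>0]
(B,Q): not NE [P1→A gives 5>3]

PSNE = {(A,P), (A,Q)}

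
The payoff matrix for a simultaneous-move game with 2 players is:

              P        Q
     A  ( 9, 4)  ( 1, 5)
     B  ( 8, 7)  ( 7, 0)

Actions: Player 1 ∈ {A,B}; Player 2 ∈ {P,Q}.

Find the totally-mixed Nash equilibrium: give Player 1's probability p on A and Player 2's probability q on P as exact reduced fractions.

p=7/8, q=6/7

P1 indiff ⇒ q·9+(1-q)·1 = q·8+(1-q)·7 ⇒ q(1) = (1-q)(6) ⇒ q = 6/7
P2 indiff ⇒ p·4+(1-p)·7 = p·5+(1-p)·0 ⇒ p(-1) = (1-p)(-7) ⇒ p = 7/8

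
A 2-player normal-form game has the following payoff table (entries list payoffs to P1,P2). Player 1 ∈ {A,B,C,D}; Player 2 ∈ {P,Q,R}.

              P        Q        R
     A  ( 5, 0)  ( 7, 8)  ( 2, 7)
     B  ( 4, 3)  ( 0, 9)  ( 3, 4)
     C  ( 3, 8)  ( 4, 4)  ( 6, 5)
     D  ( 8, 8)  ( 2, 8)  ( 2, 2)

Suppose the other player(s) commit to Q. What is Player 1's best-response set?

u_1(A vs Q) = 7
u_1(B vs Q) = 0
u_1(C vs Q) = 4
u_1(D vs Q) = 2
max payoff 7 at {A}

P1 best: {A}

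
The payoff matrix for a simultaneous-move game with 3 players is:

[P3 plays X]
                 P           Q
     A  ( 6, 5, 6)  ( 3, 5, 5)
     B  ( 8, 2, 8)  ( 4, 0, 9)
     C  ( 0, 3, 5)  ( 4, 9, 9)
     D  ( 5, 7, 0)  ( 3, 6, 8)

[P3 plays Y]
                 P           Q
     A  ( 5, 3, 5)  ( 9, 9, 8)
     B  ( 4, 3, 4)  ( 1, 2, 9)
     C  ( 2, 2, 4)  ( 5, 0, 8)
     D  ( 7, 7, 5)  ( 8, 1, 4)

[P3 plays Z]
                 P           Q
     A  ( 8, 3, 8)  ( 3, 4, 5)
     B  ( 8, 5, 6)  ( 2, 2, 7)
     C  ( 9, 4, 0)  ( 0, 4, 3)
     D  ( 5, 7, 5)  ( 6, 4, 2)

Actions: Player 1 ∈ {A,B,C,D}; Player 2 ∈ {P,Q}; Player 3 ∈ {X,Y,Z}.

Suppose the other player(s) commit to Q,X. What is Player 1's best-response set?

BR_1 = {B,C}

u_1(A vs Q,X) = 3
u_1(B vs Q,X) = 4
u_1(C vs Q,X) = 4
u_1(D vs Q,X) = 3
max payoff 4 at {B,C}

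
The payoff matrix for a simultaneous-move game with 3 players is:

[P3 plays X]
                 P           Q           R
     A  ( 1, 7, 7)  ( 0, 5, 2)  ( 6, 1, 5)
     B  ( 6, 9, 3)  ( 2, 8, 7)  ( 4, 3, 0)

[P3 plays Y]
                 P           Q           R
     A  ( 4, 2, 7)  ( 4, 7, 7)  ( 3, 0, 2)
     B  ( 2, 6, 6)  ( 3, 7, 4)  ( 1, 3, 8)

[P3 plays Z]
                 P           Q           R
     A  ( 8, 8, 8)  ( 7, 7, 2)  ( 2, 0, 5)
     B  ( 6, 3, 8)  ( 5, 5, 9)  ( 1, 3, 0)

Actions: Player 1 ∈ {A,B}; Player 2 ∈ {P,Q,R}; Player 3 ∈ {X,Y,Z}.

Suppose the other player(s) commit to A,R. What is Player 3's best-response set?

u_3(X vs A,R) = 5
u_3(Y vs A,R) = 2
u_3(Z vs A,R) = 5
max payoff 5 at {X,Z}

BR_3 = {X,Z}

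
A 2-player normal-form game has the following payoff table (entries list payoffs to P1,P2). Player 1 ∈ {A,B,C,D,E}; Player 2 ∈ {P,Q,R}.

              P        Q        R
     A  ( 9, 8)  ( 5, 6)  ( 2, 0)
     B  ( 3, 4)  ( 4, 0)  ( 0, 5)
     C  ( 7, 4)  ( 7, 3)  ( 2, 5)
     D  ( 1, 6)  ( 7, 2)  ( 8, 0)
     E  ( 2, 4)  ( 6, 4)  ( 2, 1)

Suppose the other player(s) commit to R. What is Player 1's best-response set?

argmax u_1 = {D}

u_1(A vs R) = 2
u_1(B vs R) = 0
u_1(C vs R) = 2
u_1(D vs R) = 8
u_1(E vs R) = 2
max payoff 8 at {D}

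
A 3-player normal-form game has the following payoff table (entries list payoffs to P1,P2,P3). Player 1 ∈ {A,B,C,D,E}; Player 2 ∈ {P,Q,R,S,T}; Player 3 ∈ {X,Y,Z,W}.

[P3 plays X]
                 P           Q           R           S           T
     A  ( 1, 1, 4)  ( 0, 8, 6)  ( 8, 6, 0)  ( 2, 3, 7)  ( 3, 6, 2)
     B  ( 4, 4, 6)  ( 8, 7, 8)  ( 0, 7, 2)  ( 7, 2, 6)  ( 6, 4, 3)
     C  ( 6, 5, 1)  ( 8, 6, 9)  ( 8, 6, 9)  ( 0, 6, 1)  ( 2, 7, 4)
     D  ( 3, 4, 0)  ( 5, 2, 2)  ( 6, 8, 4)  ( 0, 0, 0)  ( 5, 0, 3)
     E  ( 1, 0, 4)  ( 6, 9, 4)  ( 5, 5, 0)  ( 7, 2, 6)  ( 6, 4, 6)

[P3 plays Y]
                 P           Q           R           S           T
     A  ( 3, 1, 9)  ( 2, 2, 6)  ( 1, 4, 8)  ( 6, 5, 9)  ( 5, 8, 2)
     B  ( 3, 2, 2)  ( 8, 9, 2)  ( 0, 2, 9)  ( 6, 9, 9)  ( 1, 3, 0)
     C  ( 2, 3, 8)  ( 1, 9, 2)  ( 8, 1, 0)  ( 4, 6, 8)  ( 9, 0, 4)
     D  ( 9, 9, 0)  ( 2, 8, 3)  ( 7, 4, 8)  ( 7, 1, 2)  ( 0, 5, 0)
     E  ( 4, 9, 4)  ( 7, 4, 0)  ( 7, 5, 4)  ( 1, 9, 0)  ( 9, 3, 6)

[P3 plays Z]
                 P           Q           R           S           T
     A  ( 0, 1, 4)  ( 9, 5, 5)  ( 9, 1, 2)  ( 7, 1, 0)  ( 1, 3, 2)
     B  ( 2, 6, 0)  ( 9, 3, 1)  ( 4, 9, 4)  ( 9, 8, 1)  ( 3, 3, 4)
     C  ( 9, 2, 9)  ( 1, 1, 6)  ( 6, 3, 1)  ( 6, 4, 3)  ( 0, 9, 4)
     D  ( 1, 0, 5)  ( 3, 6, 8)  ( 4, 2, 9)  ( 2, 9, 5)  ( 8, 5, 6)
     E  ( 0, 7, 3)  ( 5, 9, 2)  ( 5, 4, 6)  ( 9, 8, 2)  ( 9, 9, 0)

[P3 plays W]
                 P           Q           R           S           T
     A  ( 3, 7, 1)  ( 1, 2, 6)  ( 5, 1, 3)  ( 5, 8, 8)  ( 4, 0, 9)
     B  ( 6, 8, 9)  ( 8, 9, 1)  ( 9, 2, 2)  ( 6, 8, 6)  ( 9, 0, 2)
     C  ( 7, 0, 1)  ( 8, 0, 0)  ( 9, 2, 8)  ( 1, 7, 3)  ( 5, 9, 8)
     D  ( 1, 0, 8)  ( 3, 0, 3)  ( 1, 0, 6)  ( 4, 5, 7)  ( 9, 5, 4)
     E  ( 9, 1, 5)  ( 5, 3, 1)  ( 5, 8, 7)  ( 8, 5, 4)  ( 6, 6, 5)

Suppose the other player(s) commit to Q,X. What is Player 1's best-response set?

P1 best: {B,C}

u_1(A vs Q,X) = 0
u_1(B vs Q,X) = 8
u_1(C vs Q,X) = 8
u_1(D vs Q,X) = 5
u_1(E vs Q,X) = 6
max payoff 8 at {B,C}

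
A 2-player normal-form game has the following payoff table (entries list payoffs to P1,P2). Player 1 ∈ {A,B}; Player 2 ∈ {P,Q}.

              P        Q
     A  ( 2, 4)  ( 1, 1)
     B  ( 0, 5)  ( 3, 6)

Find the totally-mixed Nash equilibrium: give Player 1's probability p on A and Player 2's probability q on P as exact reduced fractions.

P1 indiff ⇒ q·2+(1-q)·1 = q·0+(1-q)·3 ⇒ q(2) = (1-q)(2) ⇒ q = 1/2
P2 indiff ⇒ p·4+(1-p)·5 = p·1+(1-p)·6 ⇒ p(3) = (1-p)(1) ⇒ p = 1/4

(p,q) = (1/4, 1/2)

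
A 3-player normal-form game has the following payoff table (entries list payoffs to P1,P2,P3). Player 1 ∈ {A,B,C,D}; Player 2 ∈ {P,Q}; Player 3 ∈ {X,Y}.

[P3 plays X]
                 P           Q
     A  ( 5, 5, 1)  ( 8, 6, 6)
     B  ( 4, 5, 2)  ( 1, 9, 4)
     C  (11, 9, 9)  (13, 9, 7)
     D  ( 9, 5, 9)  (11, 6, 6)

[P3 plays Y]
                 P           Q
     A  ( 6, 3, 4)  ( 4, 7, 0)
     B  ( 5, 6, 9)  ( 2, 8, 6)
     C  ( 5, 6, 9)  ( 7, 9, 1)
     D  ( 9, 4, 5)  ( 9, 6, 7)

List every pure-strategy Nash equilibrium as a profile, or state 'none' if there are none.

Nash profiles: (C,P,X), (C,Q,X), (D,Q,Y)

(A,P,X): not NE [P1→C gives 11>5; P2→Q gives 6>5; P3→Y gives 4>1]
(A,P,Y): not NE [P1→D gives 9>6; P2→Q gives 7>3]
(A,Q,X): not NE [P1→C gives 13>8]
(A,Q,Y): not NE [P1→D gives 9>4; P3→X gives 6>0]
(B,P,X): not NE [P1→C gives 11>4; P2→Q gives 9>5; P3→Y gives 9>2]
(B,P,Y): not NE [P1→D gives 9>5; P2→Q gives 8>6]
(B,Q,X): not NE [P1→C gives 13>1; P3→Y gives 6>4]
(B,Q,Y): not NE [P1→D gives 9>2]
(C,P,X): NE
(C,P,Y): not NE [P1→D gives 9>5; P2→Q gives 9>6]
(C,Q,X): NE
(C,Q,Y): not NE [P1→D gives 9>7; P3→X gives 7>1]
(D,P,X): not NE [P1→C gives 11>9; P2→Q gives 6>5]
(D,P,Y): not NE [P2→Q gives 6>4; P3→X gives 9>5]
(D,Q,X): not NE [P1→C gives 13>11; P3→Y gives 7>6]
(D,Q,Y): NE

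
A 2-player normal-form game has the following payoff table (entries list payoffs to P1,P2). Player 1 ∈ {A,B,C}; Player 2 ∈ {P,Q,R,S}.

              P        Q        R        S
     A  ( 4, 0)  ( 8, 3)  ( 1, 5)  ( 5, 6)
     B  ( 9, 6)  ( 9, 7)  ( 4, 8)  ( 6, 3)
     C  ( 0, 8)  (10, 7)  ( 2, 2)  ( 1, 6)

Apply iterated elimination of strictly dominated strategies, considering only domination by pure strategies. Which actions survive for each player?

Survivors P1:{B,C} P2:{P,Q,R}

P1 drop A (B beats it: P:9>4 Q:9>8 R:4>1 S:6>5)
P2 drop S (P beats it: B:6>3 C:8>6)
P1→{B,C} P2→{P,Q,R}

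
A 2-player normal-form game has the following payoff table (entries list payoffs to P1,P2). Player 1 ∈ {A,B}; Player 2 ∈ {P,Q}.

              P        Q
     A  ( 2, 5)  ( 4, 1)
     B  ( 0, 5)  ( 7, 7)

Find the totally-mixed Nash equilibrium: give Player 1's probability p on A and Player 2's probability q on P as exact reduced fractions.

P1 indiff ⇒ q·2+(1-q)·4 = q·0+(1-q)·7 ⇒ q(2) = (1-q)(3) ⇒ q = 3/5
P2 indiff ⇒ p·5+(1-p)·5 = p·1+(1-p)·7 ⇒ p(4) = (1-p)(2) ⇒ p = 1/3

(p,q) = (1/3, 3/5)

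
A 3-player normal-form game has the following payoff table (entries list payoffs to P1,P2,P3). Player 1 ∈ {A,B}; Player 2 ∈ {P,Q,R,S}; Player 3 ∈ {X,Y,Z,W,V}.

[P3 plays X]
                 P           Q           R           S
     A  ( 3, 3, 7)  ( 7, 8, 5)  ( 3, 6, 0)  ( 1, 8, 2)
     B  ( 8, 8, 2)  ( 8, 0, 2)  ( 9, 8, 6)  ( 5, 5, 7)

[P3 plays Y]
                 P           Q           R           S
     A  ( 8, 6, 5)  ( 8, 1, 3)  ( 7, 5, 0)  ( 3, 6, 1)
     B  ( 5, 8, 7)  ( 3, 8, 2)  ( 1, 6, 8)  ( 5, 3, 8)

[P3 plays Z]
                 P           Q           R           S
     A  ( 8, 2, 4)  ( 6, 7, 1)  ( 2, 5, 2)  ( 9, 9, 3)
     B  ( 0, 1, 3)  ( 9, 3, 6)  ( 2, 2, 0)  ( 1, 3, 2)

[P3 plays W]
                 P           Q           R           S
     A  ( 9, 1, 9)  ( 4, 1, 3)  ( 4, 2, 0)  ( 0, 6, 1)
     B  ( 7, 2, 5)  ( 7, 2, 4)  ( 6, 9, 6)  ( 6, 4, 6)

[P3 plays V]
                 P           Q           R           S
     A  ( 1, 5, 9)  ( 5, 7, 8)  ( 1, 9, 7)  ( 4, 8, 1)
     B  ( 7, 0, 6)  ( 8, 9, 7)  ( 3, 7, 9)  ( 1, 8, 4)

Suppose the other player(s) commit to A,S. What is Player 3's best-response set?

u_3(X vs A,S) = 2
u_3(Y vs A,S) = 1
u_3(Z vs A,S) = 3
u_3(W vs A,S) = 1
u_3(V vs A,S) = 1
max payoff 3 at {Z}

argmax u_3 = {Z}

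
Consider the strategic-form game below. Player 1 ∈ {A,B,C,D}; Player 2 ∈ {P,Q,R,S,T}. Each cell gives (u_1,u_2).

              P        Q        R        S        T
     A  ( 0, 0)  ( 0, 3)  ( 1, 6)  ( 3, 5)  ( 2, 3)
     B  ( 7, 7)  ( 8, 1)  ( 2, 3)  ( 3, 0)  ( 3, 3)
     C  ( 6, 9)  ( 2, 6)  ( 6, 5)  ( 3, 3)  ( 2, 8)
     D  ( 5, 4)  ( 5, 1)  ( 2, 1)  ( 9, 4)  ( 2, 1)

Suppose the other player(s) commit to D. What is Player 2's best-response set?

BR_2 = {P,S}

u_2(P vs D) = 4
u_2(Q vs D) = 1
u_2(R vs D) = 1
u_2(S vs D) = 4
u_2(T vs D) = 1
max payoff 4 at {P,S}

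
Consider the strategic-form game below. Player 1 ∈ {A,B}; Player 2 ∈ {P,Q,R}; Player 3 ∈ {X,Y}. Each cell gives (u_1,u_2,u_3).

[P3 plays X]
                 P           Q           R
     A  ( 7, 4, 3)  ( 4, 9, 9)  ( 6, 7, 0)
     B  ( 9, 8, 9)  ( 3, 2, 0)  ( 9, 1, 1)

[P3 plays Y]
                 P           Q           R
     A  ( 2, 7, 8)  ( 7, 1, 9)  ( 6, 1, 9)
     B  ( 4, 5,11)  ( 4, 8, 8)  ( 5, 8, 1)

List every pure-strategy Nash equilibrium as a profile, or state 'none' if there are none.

(A,P,X): not NE [P1→B gives 9>7; P2→Q gives 9>4; P3→Y gives 8>3]
(A,P,Y): not NE [P1→B gives 4>2]
(A,Q,X): NE
(A,Q,Y): not NE [P2→P gives 7>1]
(A,R,X): not NE [P1→B gives 9>6; P2→Q gives 9>7; P3→Y gives 9>0]
(A,R,Y): not NE [P2→P gives 7>1]
(B,P,X): not NE [P3→Y gives 11>9]
(B,P,Y): not NE [P2→R gives 8>5]
(B,Q,X): not NE [P1→A gives 4>3; P2→P gives 8>2; P3→Y gives 8>0]
(B,Q,Y): not NE [P1→A gives 7>4]
(B,R,X): not NE [P2→P gives 8>1]
(B,R,Y): not NE [P1→A gives 6>5]

Nash profiles: (A,Q,X)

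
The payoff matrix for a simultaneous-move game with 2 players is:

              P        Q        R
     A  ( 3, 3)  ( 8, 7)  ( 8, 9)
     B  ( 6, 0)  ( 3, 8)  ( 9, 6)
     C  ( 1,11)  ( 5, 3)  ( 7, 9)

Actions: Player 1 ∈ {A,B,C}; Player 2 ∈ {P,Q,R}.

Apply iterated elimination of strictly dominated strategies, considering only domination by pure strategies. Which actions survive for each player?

P1 drop C (A beats it: P:3>1 Q:8>5 R:8>7)
P2 drop P (Q beats it: A:7>3 B:8>0)
P1→{A,B} P2→{Q,R}

Survivors P1:{A,B} P2:{Q,R}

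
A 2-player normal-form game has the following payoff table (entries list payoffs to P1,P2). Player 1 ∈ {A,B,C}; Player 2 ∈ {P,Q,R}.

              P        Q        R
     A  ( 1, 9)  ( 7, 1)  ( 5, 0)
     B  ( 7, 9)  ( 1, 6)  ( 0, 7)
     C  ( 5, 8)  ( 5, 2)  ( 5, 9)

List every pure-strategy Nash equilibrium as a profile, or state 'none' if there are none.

PSNE = {(B,P), (C,R)}

(A,P): not NE [P1→B gives 7>1]
(A,Q): not NE [P2→P gives 9>1]
(A,R): not NE [P2→P gives 9>0]
(B,P): NE
(B,Q): not NE [P1→A gives 7>1; P2→P gives 9>6]
(B,R): not NE [P1→C gives 5>0; P2→P gives 9>7]
(C,P): not NE [P1→B gives 7>5; P2→R gives 9>8]
(C,Q): not NE [P1→A gives 7>5; P2→R gives 9>2]
(C,R): NE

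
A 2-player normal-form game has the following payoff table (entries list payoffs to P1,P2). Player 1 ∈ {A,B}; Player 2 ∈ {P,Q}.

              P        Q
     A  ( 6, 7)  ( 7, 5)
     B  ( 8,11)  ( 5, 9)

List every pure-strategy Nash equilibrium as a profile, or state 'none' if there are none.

Nash profiles: (B,P)

(A,P): not NE [P1→B gives 8>6]
(A,Q): not NE [P2→P gives 7>5]
(B,P): NE
(B,Q): not NE [P1→A gives 7>5; P2→P gives 11>9]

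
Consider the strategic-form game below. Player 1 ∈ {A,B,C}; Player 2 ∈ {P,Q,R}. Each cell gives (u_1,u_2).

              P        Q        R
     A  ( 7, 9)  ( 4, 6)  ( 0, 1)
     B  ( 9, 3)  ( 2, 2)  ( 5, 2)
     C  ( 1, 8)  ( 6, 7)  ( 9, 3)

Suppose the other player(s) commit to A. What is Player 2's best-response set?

u_2(P vs A) = 9
u_2(Q vs A) = 6
u_2(R vs A) = 1
max payoff 9 at {P}

argmax u_2 = {P}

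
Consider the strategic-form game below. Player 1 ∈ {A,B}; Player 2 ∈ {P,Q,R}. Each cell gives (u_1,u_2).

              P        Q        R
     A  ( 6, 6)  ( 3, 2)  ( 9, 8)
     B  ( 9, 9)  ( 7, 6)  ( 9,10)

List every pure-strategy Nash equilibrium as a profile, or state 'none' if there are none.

(A,P): not NE [P1→B gives 9>6; P2→R gives 8>6]
(A,Q): not NE [P1→B gives 7>3; P2→R gives 8>2]
(A,R): NE
(B,P): not NE [P2→R gives 10>9]
(B,Q): not NE [P2→R gives 10>6]
(B,R): NE

PSNE = {(A,R), (B,R)}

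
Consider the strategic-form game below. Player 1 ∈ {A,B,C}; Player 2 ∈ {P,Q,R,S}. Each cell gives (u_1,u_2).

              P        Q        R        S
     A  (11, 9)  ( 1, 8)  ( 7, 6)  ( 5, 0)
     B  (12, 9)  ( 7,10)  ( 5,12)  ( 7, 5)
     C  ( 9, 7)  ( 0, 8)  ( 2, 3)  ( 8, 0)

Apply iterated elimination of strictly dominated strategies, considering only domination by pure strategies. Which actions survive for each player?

P2 drop S (P beats it: A:9>0 B:9>5 C:7>0)
P1 drop C (A beats it: P:11>9 Q:1>0 R:7>2)
P1→{A,B} P2→{P,Q,R}

IESDS → P1:{A,B} P2:{P,Q,R}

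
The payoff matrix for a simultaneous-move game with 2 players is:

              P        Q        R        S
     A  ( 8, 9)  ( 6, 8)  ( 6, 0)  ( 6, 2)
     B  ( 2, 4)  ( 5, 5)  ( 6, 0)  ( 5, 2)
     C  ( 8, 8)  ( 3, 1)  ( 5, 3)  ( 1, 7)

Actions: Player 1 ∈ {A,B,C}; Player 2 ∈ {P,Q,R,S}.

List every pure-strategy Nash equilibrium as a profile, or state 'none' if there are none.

(A,P): NE
(A,Q): not NE [P2→P gives 9>8]
(A,R): not NE [P2→P gives 9>0]
(A,S): not NE [P2→P gives 9>2]
(B,P): not NE [P1→C gives 8>2; P2→Q gives 5>4]
(B,Q): not NE [P1→A gives 6>5]
(B,R): not NE [P2→Q gives 5>0]
(B,S): not NE [P1→A gives 6>5; P2→Q gives 5>2]
(C,P): NE
(C,Q): not NE [P1→A gives 6>3; P2→P gives 8>1]
(C,R): not NE [P1→B gives 6>5; P2→P gives 8>3]
(C,S): not NE [P1→A gives 6>1; P2→P gives 8>7]

NE set: (A,P), (C,P)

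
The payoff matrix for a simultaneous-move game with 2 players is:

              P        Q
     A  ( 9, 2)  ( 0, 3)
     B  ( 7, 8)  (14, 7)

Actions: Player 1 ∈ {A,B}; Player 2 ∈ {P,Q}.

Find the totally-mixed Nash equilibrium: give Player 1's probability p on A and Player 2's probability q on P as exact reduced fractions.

p=1/2, q=7/8

P1 indiff ⇒ q·9+(1-q)·0 = q·7+(1-q)·14 ⇒ q(2) = (1-q)(14) ⇒ q = 7/8
P2 indiff ⇒ p·2+(1-p)·8 = p·3+(1-p)·7 ⇒ p(-1) = (1-p)(-1) ⇒ p = 1/2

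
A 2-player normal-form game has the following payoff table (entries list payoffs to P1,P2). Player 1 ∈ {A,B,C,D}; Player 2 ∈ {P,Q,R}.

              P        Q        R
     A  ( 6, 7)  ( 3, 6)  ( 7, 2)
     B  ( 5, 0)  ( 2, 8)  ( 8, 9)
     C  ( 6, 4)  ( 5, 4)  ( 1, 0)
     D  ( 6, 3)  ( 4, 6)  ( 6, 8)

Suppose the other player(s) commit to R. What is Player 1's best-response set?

P1 best: {B}

u_1(A vs R) = 7
u_1(B vs R) = 8
u_1(C vs R) = 1
u_1(D vs R) = 6
max payoff 8 at {B}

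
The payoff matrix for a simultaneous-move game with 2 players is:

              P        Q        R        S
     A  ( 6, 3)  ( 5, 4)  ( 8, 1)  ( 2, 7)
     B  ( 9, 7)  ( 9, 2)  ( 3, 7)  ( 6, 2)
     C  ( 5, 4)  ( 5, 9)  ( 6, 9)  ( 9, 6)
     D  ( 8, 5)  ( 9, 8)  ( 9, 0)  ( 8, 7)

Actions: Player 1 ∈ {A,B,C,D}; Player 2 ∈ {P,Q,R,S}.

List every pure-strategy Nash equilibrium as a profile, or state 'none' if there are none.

NE set: (B,P), (D,Q)

(A,P): not NE [P1→B gives 9>6; P2→S gives 7>3]
(A,Q): not NE [P1→D gives 9>5; P2→S gives 7>4]
(A,R): not NE [P1→D gives 9>8; P2→S gives 7>1]
(A,S): not NE [P1→C gives 9>2]
(B,P): NE
(B,Q): not NE [P2→R gives 7>2]
(B,R): not NE [P1→D gives 9>3]
(B,S): not NE [P1→C gives 9>6; P2→R gives 7>2]
(C,P): not NE [P1→B gives 9>5; P2→R gives 9>4]
(C,Q): not NE [P1→D gives 9>5]
(C,R): not NE [P1→D gives 9>6]
(C,S): not NE [P2→R gives 9>6]
(D,P): not NE [P1→B gives 9>8; P2→Q gives 8>5]
(D,Q): NE
(D,R): not NE [P2→Q gives 8>0]
(D,S): not NE [P1→C gives 9>8; P2→Q gives 8>7]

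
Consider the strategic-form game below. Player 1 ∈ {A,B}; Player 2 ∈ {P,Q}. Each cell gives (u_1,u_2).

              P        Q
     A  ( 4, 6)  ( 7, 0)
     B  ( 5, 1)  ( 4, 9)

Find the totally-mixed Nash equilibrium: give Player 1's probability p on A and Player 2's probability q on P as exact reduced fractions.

(p,q) = (4/7, 3/4)

P1 indiff ⇒ q·4+(1-q)·7 = q·5+(1-q)·4 ⇒ q(-1) = (1-q)(-3) ⇒ q = 3/4
P2 indiff ⇒ p·6+(1-p)·1 = p·0+(1-p)·9 ⇒ p(6) = (1-p)(8) ⇒ p = 4/7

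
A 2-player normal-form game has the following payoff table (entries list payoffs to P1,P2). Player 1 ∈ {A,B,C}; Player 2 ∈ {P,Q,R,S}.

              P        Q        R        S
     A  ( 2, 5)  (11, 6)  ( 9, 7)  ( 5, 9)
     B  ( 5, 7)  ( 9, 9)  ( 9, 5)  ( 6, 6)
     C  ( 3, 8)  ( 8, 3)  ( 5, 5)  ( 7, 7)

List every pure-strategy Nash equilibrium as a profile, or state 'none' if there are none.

No pure NE.

(A,P): not NE [P1→B gives 5>2; P2→S gives 9>5]
(A,Q): not NE [P2→S gives 9>6]
(A,R): not NE [P2→S gives 9>7]
(A,S): not NE [P1→C gives 7>5]
(B,P): not NE [P2→Q gives 9>7]
(B,Q): not NE [P1→A gives 11>9]
(B,R): not NE [P2→Q gives 9>5]
(B,S): not NE [P1→C gives 7>6; P2→Q gives 9>6]
(C,P): not NE [P1→B gives 5>3]
(C,Q): not NE [P1→A gives 11>8; P2→P gives 8>3]
(C,R): not NE [P1→B gives 9>5; P2→P gives 8>5]
(C,S): not NE [P2→P gives 8>7]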